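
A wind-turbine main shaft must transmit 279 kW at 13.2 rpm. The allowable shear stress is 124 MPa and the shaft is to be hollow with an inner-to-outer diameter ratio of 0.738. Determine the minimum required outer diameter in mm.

228 mm

ω = 2π·13.2/60 = 1.382 rad/s, so T = P/ω = 279×10³ / 1.382 = 201800 N·m.
For a hollow shaft with d_i/d_o = 0.738: τ_max = 16T/(π d_o³ (1−k⁴)), so d_o = [16T/(π τ_allow (1−k⁴))]^(1/3) = [16·201800/(π·1.24×10^8·0.7034)]^(1/3) = 0.2276 m.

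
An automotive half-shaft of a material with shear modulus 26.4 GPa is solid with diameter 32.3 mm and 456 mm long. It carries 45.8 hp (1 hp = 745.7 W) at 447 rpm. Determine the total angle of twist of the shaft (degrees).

ω = 2π·447/60 = 46.81 rad/s, so T = P/ω = 45.8×745.7 / 46.81 = 729.6 N·m.
J = πd⁴/32 = π(0.0323)⁴/32 = 1.069×10^-7 m⁴.
θ = T·L/(G·J) = 729.6 × 0.456 / (26.4×10⁹ × 1.069×10^-7) = 0.1179 rad.

6.76°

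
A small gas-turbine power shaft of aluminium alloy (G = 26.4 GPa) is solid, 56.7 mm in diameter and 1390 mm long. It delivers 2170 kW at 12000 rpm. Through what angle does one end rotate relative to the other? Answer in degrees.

ω = 2π·12000/60 = 1257 rad/s, so T = P/ω = 2170×10³ / 1257 = 1727 N·m.
J = πd⁴/32 = π(0.0567)⁴/32 = 1.015×10^-6 m⁴.
θ = T·L/(G·J) = 1727 × 1.39 / (26.4×10⁹ × 1.015×10^-6) = 0.08960 rad.

5.13°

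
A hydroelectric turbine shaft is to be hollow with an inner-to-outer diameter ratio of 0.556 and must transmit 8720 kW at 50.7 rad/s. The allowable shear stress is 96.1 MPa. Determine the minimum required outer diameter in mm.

ω = 50.7 rad/s, so T = P/ω = 8720×10³ / 50.70 = 172000 N·m.
For a hollow shaft with d_i/d_o = 0.556: τ_max = 16T/(π d_o³ (1−k⁴)), so d_o = [16T/(π τ_allow (1−k⁴))]^(1/3) = [16·172000/(π·9.61×10^7·0.9044)]^(1/3) = 0.2160 m.

216 mm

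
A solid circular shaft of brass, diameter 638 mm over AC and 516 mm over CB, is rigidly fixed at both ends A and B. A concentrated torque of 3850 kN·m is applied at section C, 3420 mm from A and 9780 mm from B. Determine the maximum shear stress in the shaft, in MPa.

Compatibility: T_A·a/J_AC = T_B·b/J_CB with T_A + T_B = T₀.
J_AC = 0.0163 m⁴, J_CB = 6.96×10^-3 m⁴, so T_A = T₀·(J_AC/a)/((J_AC/a)+(J_CB/b)) = 3.349e6 N·m, T_B = 501100 N·m.
τ in each portion: τ_AC = 6.57×10^7 Pa, τ_CB = 1.86×10^7 Pa; maximum is in AC.
τ_max = T_AC·r/J = 3.349e6·0.319/0.0163 = 6.568×10^7 Pa.

65.7 MPa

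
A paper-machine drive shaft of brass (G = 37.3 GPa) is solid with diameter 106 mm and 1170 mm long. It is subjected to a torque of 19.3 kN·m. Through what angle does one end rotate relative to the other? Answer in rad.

J = πd⁴/32 = π(0.106)⁴/32 = 1.239×10^-5 m⁴.
θ = T·L/(G·J) = 19300 × 1.17 / (37.3×10⁹ × 1.239×10^-5) = 0.04884 rad.

0.0488 rad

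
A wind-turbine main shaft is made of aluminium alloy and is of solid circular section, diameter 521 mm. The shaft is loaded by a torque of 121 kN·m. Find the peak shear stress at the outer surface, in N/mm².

J = πd⁴/32 = π(0.521)⁴/32 = 7.234×10^-3 m⁴.
τ_max = T·r/J = 121000 × 0.261 / 7.234×10^-3 = 4.358×10^6 Pa.

4.36 N/mm²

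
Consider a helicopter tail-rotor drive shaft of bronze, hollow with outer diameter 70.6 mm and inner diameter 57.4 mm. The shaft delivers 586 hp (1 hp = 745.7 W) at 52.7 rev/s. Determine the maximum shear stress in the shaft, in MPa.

ω = 2π·52.7 = 331.1 rad/s, so T = P/ω = 586×745.7 / 331.1 = 1320 N·m.
J = π(d_o⁴ − d_i⁴)/32 = π(0.0706⁴ − 0.0574⁴)/32 = 1.373×10^-6 m⁴.
τ_max = T·r/J = 1320 × 0.0353 / 1.373×10^-6 = 3.392×10^7 Pa.

33.9 MPa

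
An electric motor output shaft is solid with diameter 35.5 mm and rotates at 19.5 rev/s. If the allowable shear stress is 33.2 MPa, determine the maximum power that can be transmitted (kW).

35.7 kW

J = πd⁴/32 = π(0.0355)⁴/32 = 1.559×10^-7 m⁴.
T_max = τ_allow·J/r = 3.32×10^7 × 1.559×10^-7 / 0.0177 = 291.6 N·m.
ω = 2π·19.5 = 122.5 rad/s, so P_max = T_max·ω = 3.573×10^4 W.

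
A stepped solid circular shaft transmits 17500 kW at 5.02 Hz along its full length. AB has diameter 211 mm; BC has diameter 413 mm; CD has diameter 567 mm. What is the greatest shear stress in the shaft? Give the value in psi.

ω = 2π·5.02 = 31.54 rad/s, so T = P/ω = 17500×10³ / 31.54 = 554800 N·m.
Under the same torque, τ_max = 16T/(πd³) is largest where d is smallest — segment AB (d = 211 mm).
τ_max = 16·554800/(π·(0.211)³) = 3.008×10^8 Pa.

43600 psi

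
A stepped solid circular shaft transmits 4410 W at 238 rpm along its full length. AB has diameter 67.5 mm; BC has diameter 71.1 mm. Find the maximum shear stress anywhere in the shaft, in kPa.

2930 kPa

ω = 2π·238/60 = 24.92 rad/s, so T = P/ω = 4410 / 24.92 = 176.9 N·m.
Under the same torque, τ_max = 16T/(πd³) is largest where d is smallest — segment AB (d = 67.5 mm).
τ_max = 16·176.9/(π·(0.0675)³) = 2.930×10^6 Pa.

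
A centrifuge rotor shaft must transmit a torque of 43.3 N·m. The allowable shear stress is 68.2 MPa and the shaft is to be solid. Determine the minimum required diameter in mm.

For a solid shaft τ_max = 16T/(πd³), so d = (16T/(π τ_allow))^(1/3) = (16·43.30/(π·6.82×10^7))^(1/3) = 0.01479 m.

14.8 mm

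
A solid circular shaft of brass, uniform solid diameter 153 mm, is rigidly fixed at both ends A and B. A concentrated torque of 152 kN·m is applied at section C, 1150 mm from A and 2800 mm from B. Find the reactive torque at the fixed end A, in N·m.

108000 N·m

With uniform GJ and both ends fixed, compatibility θ_AC = θ_CB gives T_A·a = T_B·b, together with T_A + T_B = T₀.
T_A = T₀·b/(a+b) = 152000·2800/3950 = 107700 N·m; T_B = 44250 N·m.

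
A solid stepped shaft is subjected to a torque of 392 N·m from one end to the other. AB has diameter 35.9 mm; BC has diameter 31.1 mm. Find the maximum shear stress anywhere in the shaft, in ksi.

9.63 ksi

Under the same torque, τ_max = 16T/(πd³) is largest where d is smallest — segment BC (d = 31.1 mm).
τ_max = 16·392.0/(π·(0.0311)³) = 6.637×10^7 Pa.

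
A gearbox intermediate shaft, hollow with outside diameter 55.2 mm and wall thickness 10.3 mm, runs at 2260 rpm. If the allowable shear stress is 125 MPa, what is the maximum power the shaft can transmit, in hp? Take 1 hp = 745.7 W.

J = π(d_o⁴ − d_i⁴)/32 = π(0.0552⁴ − 0.0346⁴)/32 = 7.708×10^-7 m⁴.
T_max = τ_allow·J/r = 1.25×10^8 × 7.708×10^-7 / 0.0276 = 3491 N·m.
ω = 2π·2260/60 = 236.7 rad/s, so P_max = T_max·ω = 8.262×10^5 W.

1110 hp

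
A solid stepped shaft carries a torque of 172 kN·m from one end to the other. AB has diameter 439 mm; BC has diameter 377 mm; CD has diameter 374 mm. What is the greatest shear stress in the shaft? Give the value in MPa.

Under the same torque, τ_max = 16T/(πd³) is largest where d is smallest — segment CD (d = 374 mm).
τ_max = 16·172000/(π·(0.374)³) = 1.674×10^7 Pa.

16.7 MPa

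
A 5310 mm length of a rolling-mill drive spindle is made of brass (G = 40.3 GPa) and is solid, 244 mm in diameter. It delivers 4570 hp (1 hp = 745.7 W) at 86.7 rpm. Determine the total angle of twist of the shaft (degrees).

ω = 2π·86.7/60 = 9.079 rad/s, so T = P/ω = 4570×745.7 / 9.079 = 375300 N·m.
J = πd⁴/32 = π(0.244)⁴/32 = 3.480×10^-4 m⁴.
θ = T·L/(G·J) = 375300 × 5.31 / (40.3×10⁹ × 3.480×10^-4) = 0.1421 rad.

8.14°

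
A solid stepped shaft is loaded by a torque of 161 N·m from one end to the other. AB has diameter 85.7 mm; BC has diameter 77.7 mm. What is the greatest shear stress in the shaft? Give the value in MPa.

1.75 MPa

Under the same torque, τ_max = 16T/(πd³) is largest where d is smallest — segment BC (d = 77.7 mm).
τ_max = 16·161.0/(π·(0.0777)³) = 1.748×10^6 Pa.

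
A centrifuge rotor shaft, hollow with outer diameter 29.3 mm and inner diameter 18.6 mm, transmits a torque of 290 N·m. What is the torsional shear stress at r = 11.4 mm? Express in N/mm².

54.6 N/mm²

J = π(d_o⁴ − d_i⁴)/32 = π(0.0293⁴ − 0.0186⁴)/32 = 6.060×10^-8 m⁴.
Shear stress varies linearly with radius: τ = T·r/J = 290.0 × 0.0114 / 6.060×10^-8 = 5.455×10^7 Pa.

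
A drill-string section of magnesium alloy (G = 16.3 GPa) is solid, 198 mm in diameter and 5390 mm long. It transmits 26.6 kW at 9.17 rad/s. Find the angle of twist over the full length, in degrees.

ω = 9.17 rad/s, so T = P/ω = 26.6×10³ / 9.170 = 2901 N·m.
J = πd⁴/32 = π(0.198)⁴/32 = 1.509×10^-4 m⁴.
θ = T·L/(G·J) = 2901 × 5.39 / (16.3×10⁹ × 1.509×10^-4) = 6.357×10^-3 rad.

0.364°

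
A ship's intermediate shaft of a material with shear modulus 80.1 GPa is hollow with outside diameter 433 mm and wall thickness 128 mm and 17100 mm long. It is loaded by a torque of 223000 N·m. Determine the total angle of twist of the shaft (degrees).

0.813°

J = π(d_o⁴ − d_i⁴)/32 = π(0.433⁴ − 0.177⁴)/32 = 3.355×10^-3 m⁴.
θ = T·L/(G·J) = 223000 × 17.1 / (80.1×10⁹ × 3.355×10^-3) = 0.01419 rad.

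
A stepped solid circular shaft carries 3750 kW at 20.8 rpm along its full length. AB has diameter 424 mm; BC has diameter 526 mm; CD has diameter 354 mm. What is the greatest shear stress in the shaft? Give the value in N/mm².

198 N/mm²

ω = 2π·20.8/60 = 2.178 rad/s, so T = P/ω = 3750×10³ / 2.178 = 1.722e6 N·m.
Under the same torque, τ_max = 16T/(πd³) is largest where d is smallest — segment CD (d = 354 mm).
τ_max = 16·1.722e6/(π·(0.354)³) = 1.977×10^8 Pa.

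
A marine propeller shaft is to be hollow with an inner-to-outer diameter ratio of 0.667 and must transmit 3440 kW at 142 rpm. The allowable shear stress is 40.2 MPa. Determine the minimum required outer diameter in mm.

332 mm

ω = 2π·142/60 = 14.87 rad/s, so T = P/ω = 3440×10³ / 14.87 = 231300 N·m.
For a hollow shaft with d_i/d_o = 0.667: τ_max = 16T/(π d_o³ (1−k⁴)), so d_o = [16T/(π τ_allow (1−k⁴))]^(1/3) = [16·231300/(π·4.02×10^7·0.8021)]^(1/3) = 0.3318 m.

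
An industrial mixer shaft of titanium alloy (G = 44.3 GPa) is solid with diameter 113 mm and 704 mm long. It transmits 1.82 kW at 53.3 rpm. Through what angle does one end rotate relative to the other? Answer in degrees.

0.0185°

ω = 2π·53.3/60 = 5.582 rad/s, so T = P/ω = 1.82×10³ / 5.582 = 326.1 N·m.
J = πd⁴/32 = π(0.113)⁴/32 = 1.601×10^-5 m⁴.
θ = T·L/(G·J) = 326.1 × 0.704 / (44.3×10⁹ × 1.601×10^-5) = 3.237×10^-4 rad.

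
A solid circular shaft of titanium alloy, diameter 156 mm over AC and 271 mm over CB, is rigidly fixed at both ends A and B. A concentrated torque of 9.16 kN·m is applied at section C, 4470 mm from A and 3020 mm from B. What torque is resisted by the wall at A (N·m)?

633 N·m

Compatibility: T_A·a/J_AC = T_B·b/J_CB with T_A + T_B = T₀.
J_AC = 5.81×10^-5 m⁴, J_CB = 5.30×10^-4 m⁴, so T_A = T₀·(J_AC/a)/((J_AC/a)+(J_CB/b)) = 632.6 N·m, T_B = 8527 N·m.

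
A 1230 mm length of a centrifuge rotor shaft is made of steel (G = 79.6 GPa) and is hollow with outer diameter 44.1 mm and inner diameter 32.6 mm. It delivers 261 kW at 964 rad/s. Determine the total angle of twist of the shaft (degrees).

ω = 964 rad/s, so T = P/ω = 261×10³ / 964.0 = 270.7 N·m.
J = π(d_o⁴ − d_i⁴)/32 = π(0.0441⁴ − 0.0326⁴)/32 = 2.604×10^-7 m⁴.
θ = T·L/(G·J) = 270.7 × 1.23 / (79.6×10⁹ × 2.604×10^-7) = 0.01606 rad.

0.920°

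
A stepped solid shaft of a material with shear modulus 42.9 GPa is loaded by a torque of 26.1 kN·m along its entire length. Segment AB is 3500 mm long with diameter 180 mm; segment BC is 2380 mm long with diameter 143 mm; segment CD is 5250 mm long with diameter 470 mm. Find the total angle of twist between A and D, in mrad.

56.6 mrad

J_AB = π(0.180)⁴/32 = 1.03×10^-4 m⁴; J_BC = π(0.143)⁴/32 = 4.11×10^-5 m⁴; J_CD = π(0.470)⁴/32 = 4.79×10^-3 m⁴.
θ = (T/G)·Σ L_i/J_i = (26100/42.9×10⁹)·(3.50/1.03×10^-4 + 2.38/4.11×10^-5 + 5.25/4.79×10^-3) = 0.05660 rad.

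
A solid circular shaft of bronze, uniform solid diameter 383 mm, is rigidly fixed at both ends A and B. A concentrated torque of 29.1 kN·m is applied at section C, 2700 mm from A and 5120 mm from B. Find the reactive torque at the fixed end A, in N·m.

With uniform GJ and both ends fixed, compatibility θ_AC = θ_CB gives T_A·a = T_B·b, together with T_A + T_B = T₀.
T_A = T₀·b/(a+b) = 29100·5120/7820 = 19050 N·m; T_B = 10050 N·m.

19100 N·m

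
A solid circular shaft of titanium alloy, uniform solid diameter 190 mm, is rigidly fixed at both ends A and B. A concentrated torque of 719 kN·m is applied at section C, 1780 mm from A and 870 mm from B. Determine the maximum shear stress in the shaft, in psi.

52000 psi

With uniform GJ and both ends fixed, compatibility θ_AC = θ_CB gives T_A·a = T_B·b, together with T_A + T_B = T₀.
T_A = T₀·b/(a+b) = 719000·870/2650 = 236000 N·m; T_B = 483000 N·m.
τ in each portion: τ_AC = 1.75×10^8 Pa, τ_CB = 3.59×10^8 Pa; maximum is in CB.
τ_max = T_CB·r/J = 483000·0.0950/1.28×10^-4 = 3.586×10^8 Pa.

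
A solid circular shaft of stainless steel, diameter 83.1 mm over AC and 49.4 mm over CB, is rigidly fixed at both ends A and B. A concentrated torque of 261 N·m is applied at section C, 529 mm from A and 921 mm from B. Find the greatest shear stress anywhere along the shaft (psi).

Compatibility: T_A·a/J_AC = T_B·b/J_CB with T_A + T_B = T₀.
J_AC = 4.68×10^-6 m⁴, J_CB = 5.85×10^-7 m⁴, so T_A = T₀·(J_AC/a)/((J_AC/a)+(J_CB/b)) = 243.5 N·m, T_B = 17.47 N·m.
τ in each portion: τ_AC = 2.16×10^6 Pa, τ_CB = 7.38×10^5 Pa; maximum is in AC.
τ_max = T_AC·r/J = 243.5·0.0415/4.68×10^-6 = 2.161×10^6 Pa.

313 psi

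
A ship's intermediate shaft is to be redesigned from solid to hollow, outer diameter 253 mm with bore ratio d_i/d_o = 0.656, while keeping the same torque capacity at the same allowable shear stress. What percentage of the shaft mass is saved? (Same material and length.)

Equal τ_max and T ⇒ the solid shaft needs d_s³ = d_o³(1−k⁴), so d_s = 253·(1−0.656⁴)^(1/3) = 236.3 mm.
Area ratio A_h/A_s = d_o²(1−k²)/d_s² = (1−k²)/(1−k⁴)^(2/3) = 0.6530.
Mass saving = 1 − 0.6530 = 34.7 %.

34.7 %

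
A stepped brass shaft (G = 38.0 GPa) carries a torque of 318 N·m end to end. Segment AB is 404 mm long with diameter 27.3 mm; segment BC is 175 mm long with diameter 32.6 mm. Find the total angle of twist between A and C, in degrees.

J_AB = π(0.0273)⁴/32 = 5.45×10^-8 m⁴; J_BC = π(0.0326)⁴/32 = 1.11×10^-7 m⁴.
θ = (T/G)·Σ L_i/J_i = (318.0/38.0×10⁹)·(0.404/5.45×10^-8 + 0.175/1.11×10^-7) = 0.07520 rad.

4.31°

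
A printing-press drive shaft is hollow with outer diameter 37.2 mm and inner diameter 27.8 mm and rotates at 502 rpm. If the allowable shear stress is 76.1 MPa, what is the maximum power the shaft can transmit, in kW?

27.8 kW

J = π(d_o⁴ − d_i⁴)/32 = π(0.0372⁴ − 0.0278⁴)/32 = 1.294×10^-7 m⁴.
T_max = τ_allow·J/r = 7.61×10^7 × 1.294×10^-7 / 0.0186 = 529.3 N·m.
ω = 2π·502/60 = 52.57 rad/s, so P_max = T_max·ω = 2.782×10^4 W.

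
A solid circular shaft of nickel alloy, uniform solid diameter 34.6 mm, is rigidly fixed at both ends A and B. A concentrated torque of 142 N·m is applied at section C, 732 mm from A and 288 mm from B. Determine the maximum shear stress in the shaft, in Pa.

1.25e7 Pa

With uniform GJ and both ends fixed, compatibility θ_AC = θ_CB gives T_A·a = T_B·b, together with T_A + T_B = T₀.
T_A = T₀·b/(a+b) = 142.0·288/1020 = 40.09 N·m; T_B = 101.9 N·m.
τ in each portion: τ_AC = 4.93×10^6 Pa, τ_CB = 1.25×10^7 Pa; maximum is in CB.
τ_max = T_CB·r/J = 101.9·0.0173/1.41×10^-7 = 1.253×10^7 Pa.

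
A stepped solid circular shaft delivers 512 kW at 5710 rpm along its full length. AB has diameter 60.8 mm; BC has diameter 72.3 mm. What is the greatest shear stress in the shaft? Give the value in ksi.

2.81 ksi

ω = 2π·5710/60 = 597.9 rad/s, so T = P/ω = 512×10³ / 597.9 = 856.3 N·m.
Under the same torque, τ_max = 16T/(πd³) is largest where d is smallest — segment AB (d = 60.8 mm).
τ_max = 16·856.3/(π·(0.0608)³) = 1.940×10^7 Pa.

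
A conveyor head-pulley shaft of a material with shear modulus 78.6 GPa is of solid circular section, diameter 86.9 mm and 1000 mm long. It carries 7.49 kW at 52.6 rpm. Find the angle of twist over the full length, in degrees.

0.177°

ω = 2π·52.6/60 = 5.508 rad/s, so T = P/ω = 7.49×10³ / 5.508 = 1360 N·m.
J = πd⁴/32 = π(0.0869)⁴/32 = 5.599×10^-6 m⁴.
θ = T·L/(G·J) = 1360 × 1.00 / (78.6×10⁹ × 5.599×10^-6) = 3.090×10^-3 rad.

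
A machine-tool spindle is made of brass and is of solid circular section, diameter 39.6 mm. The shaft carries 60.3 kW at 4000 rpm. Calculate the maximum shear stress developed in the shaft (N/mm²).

ω = 2π·4000/60 = 418.9 rad/s, so T = P/ω = 60.3×10³ / 418.9 = 144.0 N·m.
J = πd⁴/32 = π(0.0396)⁴/32 = 2.414×10^-7 m⁴.
τ_max = T·r/J = 144.0 × 0.0198 / 2.414×10^-7 = 1.181×10^7 Pa.

11.8 N/mm²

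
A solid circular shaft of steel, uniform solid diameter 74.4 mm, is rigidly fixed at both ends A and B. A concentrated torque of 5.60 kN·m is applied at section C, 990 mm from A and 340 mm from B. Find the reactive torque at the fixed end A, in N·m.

With uniform GJ and both ends fixed, compatibility θ_AC = θ_CB gives T_A·a = T_B·b, together with T_A + T_B = T₀.
T_A = T₀·b/(a+b) = 5600·340/1330 = 1432 N·m; T_B = 4168 N·m.

1430 N·m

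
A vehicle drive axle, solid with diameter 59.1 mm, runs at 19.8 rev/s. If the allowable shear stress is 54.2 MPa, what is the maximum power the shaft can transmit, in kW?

J = πd⁴/32 = π(0.0591)⁴/32 = 1.198×10^-6 m⁴.
T_max = τ_allow·J/r = 5.42×10^7 × 1.198×10^-6 / 0.0295 = 2197 N·m.
ω = 2π·19.8 = 124.4 rad/s, so P_max = T_max·ω = 2.733×10^5 W.

273 kW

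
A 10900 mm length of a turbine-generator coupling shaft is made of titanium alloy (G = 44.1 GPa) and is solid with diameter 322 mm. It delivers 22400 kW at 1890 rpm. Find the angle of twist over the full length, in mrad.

ω = 2π·1890/60 = 197.9 rad/s, so T = P/ω = 22400×10³ / 197.9 = 113200 N·m.
J = πd⁴/32 = π(0.322)⁴/32 = 1.055×10^-3 m⁴.
θ = T·L/(G·J) = 113200 × 10.9 / (44.1×10⁹ × 1.055×10^-3) = 0.02650 rad.

26.5 mrad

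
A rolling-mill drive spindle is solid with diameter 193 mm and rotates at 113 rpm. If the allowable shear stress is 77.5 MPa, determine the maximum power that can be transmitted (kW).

1290 kW

J = πd⁴/32 = π(0.193)⁴/32 = 1.362×10^-4 m⁴.
T_max = τ_allow·J/r = 7.75×10^7 × 1.362×10^-4 / 0.0965 = 109400 N·m.
ω = 2π·113/60 = 11.83 rad/s, so P_max = T_max·ω = 1.295×10^6 W.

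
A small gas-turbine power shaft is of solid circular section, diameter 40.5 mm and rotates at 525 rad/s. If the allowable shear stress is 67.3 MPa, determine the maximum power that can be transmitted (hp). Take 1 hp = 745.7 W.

J = πd⁴/32 = π(0.0405)⁴/32 = 2.641×10^-7 m⁴.
T_max = τ_allow·J/r = 6.73×10^7 × 2.641×10^-7 / 0.0203 = 877.8 N·m.
ω = 525 rad/s, so P_max = T_max·ω = 4.609×10^5 W.

618 hp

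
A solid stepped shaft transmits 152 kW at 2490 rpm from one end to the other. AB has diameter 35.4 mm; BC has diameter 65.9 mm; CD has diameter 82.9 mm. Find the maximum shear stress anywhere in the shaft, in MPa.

66.9 MPa

ω = 2π·2490/60 = 260.8 rad/s, so T = P/ω = 152×10³ / 260.8 = 582.9 N·m.
Under the same torque, τ_max = 16T/(πd³) is largest where d is smallest — segment AB (d = 35.4 mm).
τ_max = 16·582.9/(π·(0.0354)³) = 6.692×10^7 Pa.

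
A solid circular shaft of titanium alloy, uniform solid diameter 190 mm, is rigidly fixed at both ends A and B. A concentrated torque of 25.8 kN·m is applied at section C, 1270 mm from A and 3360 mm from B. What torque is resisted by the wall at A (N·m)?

With uniform GJ and both ends fixed, compatibility θ_AC = θ_CB gives T_A·a = T_B·b, together with T_A + T_B = T₀.
T_A = T₀·b/(a+b) = 25800·3360/4630 = 18720 N·m; T_B = 7077 N·m.

18700 N·m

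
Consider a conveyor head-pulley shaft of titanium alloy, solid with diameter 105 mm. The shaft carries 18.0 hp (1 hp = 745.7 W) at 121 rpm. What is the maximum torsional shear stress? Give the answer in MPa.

4.66 MPa

ω = 2π·121/60 = 12.67 rad/s, so T = P/ω = 18.0×745.7 / 12.67 = 1059 N·m.
J = πd⁴/32 = π(0.105)⁴/32 = 1.193×10^-5 m⁴.
τ_max = T·r/J = 1059 × 0.0525 / 1.193×10^-5 = 4.660×10^6 Pa.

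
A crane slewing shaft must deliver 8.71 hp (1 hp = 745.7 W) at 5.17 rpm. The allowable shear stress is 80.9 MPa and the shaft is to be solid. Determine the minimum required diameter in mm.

91.1 mm

ω = 2π·5.17/60 = 0.5414 rad/s, so T = P/ω = 8.71×745.7 / 0.5414 = 12000 N·m.
For a solid shaft τ_max = 16T/(πd³), so d = (16T/(π τ_allow))^(1/3) = (16·12000/(π·8.09×10^7))^(1/3) = 0.09107 m.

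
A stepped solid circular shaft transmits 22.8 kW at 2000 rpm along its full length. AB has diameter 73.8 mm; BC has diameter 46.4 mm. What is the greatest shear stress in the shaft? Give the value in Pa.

5.55e6 Pa

ω = 2π·2000/60 = 209.4 rad/s, so T = P/ω = 22.8×10³ / 209.4 = 108.9 N·m.
Under the same torque, τ_max = 16T/(πd³) is largest where d is smallest — segment BC (d = 46.4 mm).
τ_max = 16·108.9/(π·(0.0464)³) = 5.550×10^6 Pa.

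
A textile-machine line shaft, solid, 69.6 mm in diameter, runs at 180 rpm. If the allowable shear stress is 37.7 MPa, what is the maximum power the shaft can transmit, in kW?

J = πd⁴/32 = π(0.0696)⁴/32 = 2.304×10^-6 m⁴.
T_max = τ_allow·J/r = 3.77×10^7 × 2.304×10^-6 / 0.0348 = 2496 N·m.
ω = 2π·180/60 = 18.85 rad/s, so P_max = T_max·ω = 4.704×10^4 W.

47.0 kW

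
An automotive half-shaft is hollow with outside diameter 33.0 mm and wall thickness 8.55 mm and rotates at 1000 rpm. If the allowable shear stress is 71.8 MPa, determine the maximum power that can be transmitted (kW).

50.2 kW

J = π(d_o⁴ − d_i⁴)/32 = π(0.0330⁴ − 0.0159⁴)/32 = 1.102×10^-7 m⁴.
T_max = τ_allow·J/r = 7.18×10^7 × 1.102×10^-7 / 0.0165 = 479.3 N·m.
ω = 2π·1000/60 = 104.7 rad/s, so P_max = T_max·ω = 5.020×10^4 W.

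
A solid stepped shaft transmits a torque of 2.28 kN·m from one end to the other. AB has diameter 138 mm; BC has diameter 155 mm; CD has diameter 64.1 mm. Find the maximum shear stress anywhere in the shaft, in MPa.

44.1 MPa

Under the same torque, τ_max = 16T/(πd³) is largest where d is smallest — segment CD (d = 64.1 mm).
τ_max = 16·2280/(π·(0.0641)³) = 4.409×10^7 Pa.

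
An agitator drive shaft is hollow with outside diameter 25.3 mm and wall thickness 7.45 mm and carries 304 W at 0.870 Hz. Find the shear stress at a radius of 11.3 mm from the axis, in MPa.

16.1 MPa

ω = 2π·0.870 = 5.466 rad/s, so T = P/ω = 304 / 5.466 = 55.61 N·m.
J = π(d_o⁴ − d_i⁴)/32 = π(0.0253⁴ − 0.0104⁴)/32 = 3.908×10^-8 m⁴.
Shear stress varies linearly with radius: τ = T·r/J = 55.61 × 0.0113 / 3.908×10^-8 = 1.608×10^7 Pa.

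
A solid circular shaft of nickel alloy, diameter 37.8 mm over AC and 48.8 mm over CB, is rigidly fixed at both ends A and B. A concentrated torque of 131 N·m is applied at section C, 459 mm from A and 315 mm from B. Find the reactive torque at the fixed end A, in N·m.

Compatibility: T_A·a/J_AC = T_B·b/J_CB with T_A + T_B = T₀.
J_AC = 2.00×10^-7 m⁴, J_CB = 5.57×10^-7 m⁴, so T_A = T₀·(J_AC/a)/((J_AC/a)+(J_CB/b)) = 25.95 N·m, T_B = 105.0 N·m.

26.0 N·m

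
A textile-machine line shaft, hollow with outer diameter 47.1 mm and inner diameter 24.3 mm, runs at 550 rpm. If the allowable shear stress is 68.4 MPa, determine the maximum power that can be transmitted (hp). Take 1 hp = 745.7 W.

J = π(d_o⁴ − d_i⁴)/32 = π(0.0471⁴ − 0.0243⁴)/32 = 4.489×10^-7 m⁴.
T_max = τ_allow·J/r = 6.84×10^7 × 4.489×10^-7 / 0.0236 = 1304 N·m.
ω = 2π·550/60 = 57.60 rad/s, so P_max = T_max·ω = 7.510×10^4 W.

101 hp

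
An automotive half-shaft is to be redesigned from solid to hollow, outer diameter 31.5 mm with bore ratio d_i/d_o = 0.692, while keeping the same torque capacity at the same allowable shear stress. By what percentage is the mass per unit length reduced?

Equal τ_max and T ⇒ the solid shaft needs d_s³ = d_o³(1−k⁴), so d_s = 31.5·(1−0.692⁴)^(1/3) = 28.88 mm.
Area ratio A_h/A_s = d_o²(1−k²)/d_s² = (1−k²)/(1−k⁴)^(2/3) = 0.6200.
Mass saving = 1 − 0.6200 = 38.0 %.

38.0 %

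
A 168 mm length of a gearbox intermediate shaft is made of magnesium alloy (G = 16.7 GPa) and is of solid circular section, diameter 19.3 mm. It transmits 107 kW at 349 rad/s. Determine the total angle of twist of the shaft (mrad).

226 mrad

ω = 349 rad/s, so T = P/ω = 107×10³ / 349.0 = 306.6 N·m.
J = πd⁴/32 = π(0.0193)⁴/32 = 1.362×10^-8 m⁴.
θ = T·L/(G·J) = 306.6 × 0.168 / (16.7×10⁹ × 1.362×10^-8) = 0.2264 rad.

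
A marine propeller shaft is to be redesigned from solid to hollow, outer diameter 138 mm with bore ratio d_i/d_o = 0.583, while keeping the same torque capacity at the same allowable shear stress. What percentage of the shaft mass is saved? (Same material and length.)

28.4 %

Equal τ_max and T ⇒ the solid shaft needs d_s³ = d_o³(1−k⁴), so d_s = 138·(1−0.583⁴)^(1/3) = 132.5 mm.
Area ratio A_h/A_s = d_o²(1−k²)/d_s² = (1−k²)/(1−k⁴)^(2/3) = 0.7164.
Mass saving = 1 − 0.7164 = 28.4 %.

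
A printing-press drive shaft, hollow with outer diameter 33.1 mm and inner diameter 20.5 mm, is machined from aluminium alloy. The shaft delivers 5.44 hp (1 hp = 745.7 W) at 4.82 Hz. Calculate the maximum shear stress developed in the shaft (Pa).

2.21e7 Pa

ω = 2π·4.82 = 30.28 rad/s, so T = P/ω = 5.44×745.7 / 30.28 = 133.9 N·m.
J = π(d_o⁴ − d_i⁴)/32 = π(0.0331⁴ − 0.0205⁴)/32 = 1.005×10^-7 m⁴.
τ_max = T·r/J = 133.9 × 0.0166 / 1.005×10^-7 = 2.206×10^7 Pa.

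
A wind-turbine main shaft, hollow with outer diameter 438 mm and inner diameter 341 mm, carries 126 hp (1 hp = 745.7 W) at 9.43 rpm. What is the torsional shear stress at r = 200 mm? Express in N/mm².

8.33 N/mm²

ω = 2π·9.43/60 = 0.9875 rad/s, so T = P/ω = 126×745.7 / 0.9875 = 95150 N·m.
J = π(d_o⁴ − d_i⁴)/32 = π(0.438⁴ − 0.341⁴)/32 = 2.286×10^-3 m⁴.
Shear stress varies linearly with radius: τ = T·r/J = 95150 × 0.200 / 2.286×10^-3 = 8.325×10^6 Pa.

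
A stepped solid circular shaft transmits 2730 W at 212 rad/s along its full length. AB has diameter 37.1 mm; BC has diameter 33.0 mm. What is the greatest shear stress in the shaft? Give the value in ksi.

0.265 ksi

ω = 212 rad/s, so T = P/ω = 2730 / 212.0 = 12.88 N·m.
Under the same torque, τ_max = 16T/(πd³) is largest where d is smallest — segment BC (d = 33.0 mm).
τ_max = 16·12.88/(π·(0.0330)³) = 1.825×10^6 Pa.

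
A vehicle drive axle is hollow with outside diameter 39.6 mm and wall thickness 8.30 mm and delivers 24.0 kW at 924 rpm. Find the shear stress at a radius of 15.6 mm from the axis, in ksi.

2.62 ksi

ω = 2π·924/60 = 96.76 rad/s, so T = P/ω = 24.0×10³ / 96.76 = 248.0 N·m.
J = π(d_o⁴ − d_i⁴)/32 = π(0.0396⁴ − 0.0230⁴)/32 = 2.140×10^-7 m⁴.
Shear stress varies linearly with radius: τ = T·r/J = 248.0 × 0.0156 / 2.140×10^-7 = 1.809×10^7 Pa.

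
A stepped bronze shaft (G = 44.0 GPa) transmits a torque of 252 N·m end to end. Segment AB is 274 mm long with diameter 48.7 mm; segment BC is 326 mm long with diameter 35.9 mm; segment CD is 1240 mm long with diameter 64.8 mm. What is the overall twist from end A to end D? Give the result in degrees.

J_AB = π(0.0487)⁴/32 = 5.52×10^-7 m⁴; J_BC = π(0.0359)⁴/32 = 1.63×10^-7 m⁴; J_CD = π(0.0648)⁴/32 = 1.73×10^-6 m⁴.
θ = (T/G)·Σ L_i/J_i = (252.0/44.0×10⁹)·(0.274/5.52×10^-7 + 0.326/1.63×10^-7 + 1.24/1.73×10^-6) = 0.01839 rad.

1.05°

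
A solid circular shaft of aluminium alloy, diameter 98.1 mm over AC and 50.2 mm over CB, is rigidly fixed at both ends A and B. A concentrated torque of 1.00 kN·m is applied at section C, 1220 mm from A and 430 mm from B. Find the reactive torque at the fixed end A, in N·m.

837 N·m

Compatibility: T_A·a/J_AC = T_B·b/J_CB with T_A + T_B = T₀.
J_AC = 9.09×10^-6 m⁴, J_CB = 6.23×10^-7 m⁴, so T_A = T₀·(J_AC/a)/((J_AC/a)+(J_CB/b)) = 837.1 N·m, T_B = 162.9 N·m.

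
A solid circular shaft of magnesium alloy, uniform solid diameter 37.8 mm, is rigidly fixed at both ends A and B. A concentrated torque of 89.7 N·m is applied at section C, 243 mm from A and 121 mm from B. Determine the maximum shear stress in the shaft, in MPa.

5.65 MPa

With uniform GJ and both ends fixed, compatibility θ_AC = θ_CB gives T_A·a = T_B·b, together with T_A + T_B = T₀.
T_A = T₀·b/(a+b) = 89.70·121/364.0 = 29.82 N·m; T_B = 59.88 N·m.
τ in each portion: τ_AC = 2.81×10^6 Pa, τ_CB = 5.65×10^6 Pa; maximum is in CB.
τ_max = T_CB·r/J = 59.88·0.0189/2.00×10^-7 = 5.647×10^6 Pa.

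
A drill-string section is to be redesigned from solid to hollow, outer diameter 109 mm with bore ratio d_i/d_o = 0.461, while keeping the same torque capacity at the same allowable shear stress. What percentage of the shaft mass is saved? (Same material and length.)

18.8 %

Equal τ_max and T ⇒ the solid shaft needs d_s³ = d_o³(1−k⁴), so d_s = 109·(1−0.461⁴)^(1/3) = 107.3 mm.
Area ratio A_h/A_s = d_o²(1−k²)/d_s² = (1−k²)/(1−k⁴)^(2/3) = 0.8121.
Mass saving = 1 − 0.8121 = 18.8 %.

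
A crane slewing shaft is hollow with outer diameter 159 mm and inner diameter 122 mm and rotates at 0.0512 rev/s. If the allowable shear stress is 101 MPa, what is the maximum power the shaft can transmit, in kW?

16.8 kW

J = π(d_o⁴ − d_i⁴)/32 = π(0.159⁴ − 0.122⁴)/32 = 4.100×10^-5 m⁴.
T_max = τ_allow·J/r = 1.01×10^8 × 4.100×10^-5 / 0.0795 = 52080 N·m.
ω = 2π·0.0512 = 0.3217 rad/s, so P_max = T_max·ω = 1.676×10^4 W.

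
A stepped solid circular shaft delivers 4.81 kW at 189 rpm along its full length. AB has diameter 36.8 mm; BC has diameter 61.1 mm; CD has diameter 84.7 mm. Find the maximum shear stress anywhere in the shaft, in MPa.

24.8 MPa

ω = 2π·189/60 = 19.79 rad/s, so T = P/ω = 4.81×10³ / 19.79 = 243.0 N·m.
Under the same torque, τ_max = 16T/(πd³) is largest where d is smallest — segment AB (d = 36.8 mm).
τ_max = 16·243.0/(π·(0.0368)³) = 2.484×10^7 Pa.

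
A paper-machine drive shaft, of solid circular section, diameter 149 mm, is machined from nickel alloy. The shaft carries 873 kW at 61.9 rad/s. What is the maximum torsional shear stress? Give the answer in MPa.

ω = 61.9 rad/s, so T = P/ω = 873×10³ / 61.90 = 14100 N·m.
J = πd⁴/32 = π(0.149)⁴/32 = 4.839×10^-5 m⁴.
τ_max = T·r/J = 14100 × 0.0745 / 4.839×10^-5 = 2.171×10^7 Pa.

21.7 MPa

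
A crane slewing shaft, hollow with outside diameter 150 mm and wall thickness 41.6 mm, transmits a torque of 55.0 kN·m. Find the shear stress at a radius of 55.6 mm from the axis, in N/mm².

J = π(d_o⁴ − d_i⁴)/32 = π(0.150⁴ − 0.0668⁴)/32 = 4.775×10^-5 m⁴.
Shear stress varies linearly with radius: τ = T·r/J = 55000 × 0.0556 / 4.775×10^-5 = 6.405×10^7 Pa.

64.0 N/mm²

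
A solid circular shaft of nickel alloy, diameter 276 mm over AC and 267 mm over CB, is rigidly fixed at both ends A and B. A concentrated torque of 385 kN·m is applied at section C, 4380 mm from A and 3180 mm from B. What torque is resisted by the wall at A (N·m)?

175000 N·m

Compatibility: T_A·a/J_AC = T_B·b/J_CB with T_A + T_B = T₀.
J_AC = 5.70×10^-4 m⁴, J_CB = 4.99×10^-4 m⁴, so T_A = T₀·(J_AC/a)/((J_AC/a)+(J_CB/b)) = 174500 N·m, T_B = 210500 N·m.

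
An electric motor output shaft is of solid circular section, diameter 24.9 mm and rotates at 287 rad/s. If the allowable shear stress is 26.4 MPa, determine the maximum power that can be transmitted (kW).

23.0 kW

J = πd⁴/32 = π(0.0249)⁴/32 = 3.774×10^-8 m⁴.
T_max = τ_allow·J/r = 2.64×10^7 × 3.774×10^-8 / 0.0124 = 80.03 N·m.
ω = 287 rad/s, so P_max = T_max·ω = 2.297×10^4 W.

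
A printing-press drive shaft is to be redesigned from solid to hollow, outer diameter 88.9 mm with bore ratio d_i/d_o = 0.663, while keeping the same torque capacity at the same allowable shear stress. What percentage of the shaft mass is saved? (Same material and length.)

Equal τ_max and T ⇒ the solid shaft needs d_s³ = d_o³(1−k⁴), so d_s = 88.9·(1−0.663⁴)^(1/3) = 82.76 mm.
Area ratio A_h/A_s = d_o²(1−k²)/d_s² = (1−k²)/(1−k⁴)^(2/3) = 0.6467.
Mass saving = 1 − 0.6467 = 35.3 %.

35.3 %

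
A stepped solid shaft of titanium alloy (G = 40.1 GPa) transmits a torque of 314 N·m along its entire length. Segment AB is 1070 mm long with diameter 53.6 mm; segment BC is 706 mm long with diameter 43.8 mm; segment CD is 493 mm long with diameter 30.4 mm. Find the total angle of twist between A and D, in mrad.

71.7 mrad

J_AB = π(0.0536)⁴/32 = 8.10×10^-7 m⁴; J_BC = π(0.0438)⁴/32 = 3.61×10^-7 m⁴; J_CD = π(0.0304)⁴/32 = 8.38×10^-8 m⁴.
θ = (T/G)·Σ L_i/J_i = (314.0/40.1×10⁹)·(1.07/8.10×10^-7 + 0.706/3.61×10^-7 + 0.493/8.38×10^-8) = 0.07168 rad.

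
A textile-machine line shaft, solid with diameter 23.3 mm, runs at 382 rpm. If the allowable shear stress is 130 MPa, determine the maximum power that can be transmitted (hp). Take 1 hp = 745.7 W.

J = πd⁴/32 = π(0.0233)⁴/32 = 2.894×10^-8 m⁴.
T_max = τ_allow·J/r = 1.30×10^8 × 2.894×10^-8 / 0.0117 = 322.9 N·m.
ω = 2π·382/60 = 40.00 rad/s, so P_max = T_max·ω = 1.292×10^4 W.

17.3 hp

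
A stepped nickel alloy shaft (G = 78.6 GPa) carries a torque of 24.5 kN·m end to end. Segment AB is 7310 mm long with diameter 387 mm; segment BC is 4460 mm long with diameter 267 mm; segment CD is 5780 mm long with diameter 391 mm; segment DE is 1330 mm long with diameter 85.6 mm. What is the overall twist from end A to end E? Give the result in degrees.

4.77°

J_AB = π(0.387)⁴/32 = 2.20×10^-3 m⁴; J_BC = π(0.267)⁴/32 = 4.99×10^-4 m⁴; J_CD = π(0.391)⁴/32 = 2.29×10^-3 m⁴; J_DE = π(0.0856)⁴/32 = 5.27×10^-6 m⁴.
θ = (T/G)·Σ L_i/J_i = (24500/78.6×10⁹)·(7.31/2.20×10^-3 + 4.46/4.99×10^-4 + 5.78/2.29×10^-3 + 1.33/5.27×10^-6) = 0.08326 rad.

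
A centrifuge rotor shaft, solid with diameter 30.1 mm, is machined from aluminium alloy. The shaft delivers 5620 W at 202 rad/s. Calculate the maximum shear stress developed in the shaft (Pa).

5.20e6 Pa

ω = 202 rad/s, so T = P/ω = 5620 / 202.0 = 27.82 N·m.
J = πd⁴/32 = π(0.0301)⁴/32 = 8.059×10^-8 m⁴.
τ_max = T·r/J = 27.82 × 0.0151 / 8.059×10^-8 = 5.196×10^6 Pa.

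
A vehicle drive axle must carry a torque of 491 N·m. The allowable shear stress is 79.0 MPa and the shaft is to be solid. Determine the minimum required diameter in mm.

31.6 mm

For a solid shaft τ_max = 16T/(πd³), so d = (16T/(π τ_allow))^(1/3) = (16·491.0/(π·7.90×10^7))^(1/3) = 0.03163 m.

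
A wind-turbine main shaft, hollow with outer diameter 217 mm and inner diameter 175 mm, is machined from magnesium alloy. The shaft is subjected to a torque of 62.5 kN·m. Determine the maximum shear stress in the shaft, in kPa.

J = π(d_o⁴ − d_i⁴)/32 = π(0.217⁴ − 0.175⁴)/32 = 1.256×10^-4 m⁴.
τ_max = T·r/J = 62500 × 0.108 / 1.256×10^-4 = 5.399×10^7 Pa.

54000 kPa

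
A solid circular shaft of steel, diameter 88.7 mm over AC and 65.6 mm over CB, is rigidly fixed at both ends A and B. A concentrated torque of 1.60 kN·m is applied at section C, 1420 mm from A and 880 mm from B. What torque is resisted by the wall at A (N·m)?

Compatibility: T_A·a/J_AC = T_B·b/J_CB with T_A + T_B = T₀.
J_AC = 6.08×10^-6 m⁴, J_CB = 1.82×10^-6 m⁴, so T_A = T₀·(J_AC/a)/((J_AC/a)+(J_CB/b)) = 1079 N·m, T_B = 520.9 N·m.

1080 N·m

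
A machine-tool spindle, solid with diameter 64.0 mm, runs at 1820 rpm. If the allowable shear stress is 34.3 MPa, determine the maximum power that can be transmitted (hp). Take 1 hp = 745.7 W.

J = πd⁴/32 = π(0.0640)⁴/32 = 1.647×10^-6 m⁴.
T_max = τ_allow·J/r = 3.43×10^7 × 1.647×10^-6 / 0.0320 = 1765 N·m.
ω = 2π·1820/60 = 190.6 rad/s, so P_max = T_max·ω = 3.365×10^5 W.

451 hp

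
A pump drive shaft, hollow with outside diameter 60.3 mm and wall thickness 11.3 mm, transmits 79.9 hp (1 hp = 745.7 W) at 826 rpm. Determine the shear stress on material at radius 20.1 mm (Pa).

1.26e7 Pa

ω = 2π·826/60 = 86.50 rad/s, so T = P/ω = 79.9×745.7 / 86.50 = 688.8 N·m.
J = π(d_o⁴ − d_i⁴)/32 = π(0.0603⁴ − 0.0377⁴)/32 = 1.100×10^-6 m⁴.
Shear stress varies linearly with radius: τ = T·r/J = 688.8 × 0.0201 / 1.100×10^-6 = 1.259×10^7 Pa.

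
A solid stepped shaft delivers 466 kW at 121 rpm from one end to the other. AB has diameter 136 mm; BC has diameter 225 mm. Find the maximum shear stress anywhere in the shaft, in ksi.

ω = 2π·121/60 = 12.67 rad/s, so T = P/ω = 466×10³ / 12.67 = 36780 N·m.
Under the same torque, τ_max = 16T/(πd³) is largest where d is smallest — segment AB (d = 136 mm).
τ_max = 16·36780/(π·(0.136)³) = 7.446×10^7 Pa.

10.8 ksi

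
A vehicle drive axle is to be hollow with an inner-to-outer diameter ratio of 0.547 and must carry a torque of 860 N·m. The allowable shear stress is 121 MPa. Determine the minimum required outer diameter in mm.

34.1 mm

For a hollow shaft with d_i/d_o = 0.547: τ_max = 16T/(π d_o³ (1−k⁴)), so d_o = [16T/(π τ_allow (1−k⁴))]^(1/3) = [16·860.0/(π·1.21×10^8·0.9105)]^(1/3) = 0.03413 m.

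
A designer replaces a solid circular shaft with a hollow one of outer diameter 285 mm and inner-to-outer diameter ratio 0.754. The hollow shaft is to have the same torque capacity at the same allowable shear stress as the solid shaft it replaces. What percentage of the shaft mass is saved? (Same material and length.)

44.0 %

Equal τ_max and T ⇒ the solid shaft needs d_s³ = d_o³(1−k⁴), so d_s = 285·(1−0.754⁴)^(1/3) = 250.2 mm.
Area ratio A_h/A_s = d_o²(1−k²)/d_s² = (1−k²)/(1−k⁴)^(2/3) = 0.5598.
Mass saving = 1 − 0.5598 = 44.0 %.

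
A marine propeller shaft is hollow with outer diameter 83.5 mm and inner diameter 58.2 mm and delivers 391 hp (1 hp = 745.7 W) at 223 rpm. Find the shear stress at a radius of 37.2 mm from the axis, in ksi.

18.5 ksi

ω = 2π·223/60 = 23.35 rad/s, so T = P/ω = 391×745.7 / 23.35 = 12490 N·m.
J = π(d_o⁴ − d_i⁴)/32 = π(0.0835⁴ − 0.0582⁴)/32 = 3.646×10^-6 m⁴.
Shear stress varies linearly with radius: τ = T·r/J = 12490 × 0.0372 / 3.646×10^-6 = 1.274×10^8 Pa.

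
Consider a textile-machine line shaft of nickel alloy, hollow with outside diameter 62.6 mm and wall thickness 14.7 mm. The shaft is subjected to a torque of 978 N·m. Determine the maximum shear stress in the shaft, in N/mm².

22.0 N/mm²

J = π(d_o⁴ − d_i⁴)/32 = π(0.0626⁴ − 0.0332⁴)/32 = 1.388×10^-6 m⁴.
τ_max = T·r/J = 978.0 × 0.0313 / 1.388×10^-6 = 2.205×10^7 Pa.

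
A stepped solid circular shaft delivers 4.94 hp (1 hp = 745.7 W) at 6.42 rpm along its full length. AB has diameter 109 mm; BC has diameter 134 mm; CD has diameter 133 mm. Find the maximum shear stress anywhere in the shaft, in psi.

3130 psi

ω = 2π·6.42/60 = 0.6723 rad/s, so T = P/ω = 4.94×745.7 / 0.6723 = 5479 N·m.
Under the same torque, τ_max = 16T/(πd³) is largest where d is smallest — segment AB (d = 109 mm).
τ_max = 16·5479/(π·(0.109)³) = 2.155×10^7 Pa.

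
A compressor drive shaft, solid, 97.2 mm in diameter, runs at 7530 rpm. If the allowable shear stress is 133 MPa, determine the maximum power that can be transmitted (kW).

J = πd⁴/32 = π(0.0972)⁴/32 = 8.763×10^-6 m⁴.
T_max = τ_allow·J/r = 1.33×10^8 × 8.763×10^-6 / 0.0486 = 23980 N·m.
ω = 2π·7530/60 = 788.5 rad/s, so P_max = T_max·ω = 1.891×10^7 W.

18900 kW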